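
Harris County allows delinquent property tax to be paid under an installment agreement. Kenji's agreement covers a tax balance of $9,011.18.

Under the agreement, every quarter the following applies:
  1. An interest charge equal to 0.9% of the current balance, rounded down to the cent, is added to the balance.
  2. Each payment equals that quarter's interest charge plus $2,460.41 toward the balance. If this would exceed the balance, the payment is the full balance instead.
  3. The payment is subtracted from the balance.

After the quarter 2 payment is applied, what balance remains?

$4,090.36

Quarter 1: $9,011.18 +$81.10 interest = $9,092.28; pay $2,541.51 → $6,550.77
Quarter 2: $6,550.77 +$58.95 interest = $6,609.72; pay $2,519.36 → $4,090.36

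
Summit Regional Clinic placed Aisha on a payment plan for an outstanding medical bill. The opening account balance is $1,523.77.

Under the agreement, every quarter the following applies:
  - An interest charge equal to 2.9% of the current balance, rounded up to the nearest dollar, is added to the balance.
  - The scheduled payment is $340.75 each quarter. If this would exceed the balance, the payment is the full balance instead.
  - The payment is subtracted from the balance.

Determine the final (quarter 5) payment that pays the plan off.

# | Opening | Interest | Payment | End bal
1 | $1,523.77 | $45.00 | $340.75 | $1,228.02
2 | $1,228.02 | $36.00 | $340.75 | $923.27
3 | $923.27 | $27.00 | $340.75 | $609.52
4 | $609.52 | $18.00 | $340.75 | $286.77
5 | $286.77 | $9.00 | $295.77 | $0.00

$295.77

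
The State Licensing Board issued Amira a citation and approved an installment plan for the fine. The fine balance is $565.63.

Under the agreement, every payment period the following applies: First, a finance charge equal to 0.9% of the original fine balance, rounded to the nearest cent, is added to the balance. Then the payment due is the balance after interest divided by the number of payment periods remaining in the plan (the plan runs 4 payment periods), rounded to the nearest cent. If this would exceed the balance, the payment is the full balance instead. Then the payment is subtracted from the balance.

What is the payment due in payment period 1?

$142.68

Payment period 1: opening $565.63; interest $5.09 → $570.72; payment $142.68; balance $428.04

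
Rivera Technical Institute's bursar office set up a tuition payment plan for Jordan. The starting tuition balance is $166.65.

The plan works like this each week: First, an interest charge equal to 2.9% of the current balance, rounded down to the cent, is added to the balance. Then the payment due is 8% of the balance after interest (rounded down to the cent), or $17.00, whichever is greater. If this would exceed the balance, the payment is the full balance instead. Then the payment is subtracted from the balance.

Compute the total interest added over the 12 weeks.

Week 1: $166.65 +$4.83 interest = $171.48; pay $17.00 → $154.48
Week 2: $154.48 +$4.47 interest = $158.95; pay $17.00 → $141.95
Week 3: $141.95 +$4.11 interest = $146.06; pay $17.00 → $129.06
Week 4: $129.06 +$3.74 interest = $132.80; pay $17.00 → $115.80
Week 5: $115.80 +$3.35 interest = $119.15; pay $17.00 → $102.15
Week 6: $102.15 +$2.96 interest = $105.11; pay $17.00 → $88.11
Week 7: $88.11 +$2.55 interest = $90.66; pay $17.00 → $73.66
Week 8: $73.66 +$2.13 interest = $75.79; pay $17.00 → $58.79
Week 9: $58.79 +$1.70 interest = $60.49; pay $17.00 → $43.49
Week 10: $43.49 +$1.26 interest = $44.75; pay $17.00 → $27.75
Week 11: $27.75 +$0.80 interest = $28.55; pay $17.00 → $11.55
Week 12: $11.55 +$0.33 interest = $11.88; pay $11.88 → $0.00
Total interest: $4.83 + $4.47 + $4.11 + $3.74 + $3.35 + $2.96 + $2.55 + $2.13 + $1.70 + $1.26 + $0.80 + $0.33 = $32.23

$32.23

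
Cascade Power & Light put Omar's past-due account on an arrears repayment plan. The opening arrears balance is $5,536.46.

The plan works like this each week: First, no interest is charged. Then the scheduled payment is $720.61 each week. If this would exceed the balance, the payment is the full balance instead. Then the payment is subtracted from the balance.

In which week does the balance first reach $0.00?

Week 1: opening $5,536.46; payment $720.61; balance $4,815.85
Week 2: opening $4,815.85; payment $720.61; balance $4,095.24
Week 3: opening $4,095.24; payment $720.61; balance $3,374.63
Week 4: opening $3,374.63; payment $720.61; balance $2,654.02
Week 5: opening $2,654.02; payment $720.61; balance $1,933.41
Week 6: opening $1,933.41; payment $720.61; balance $1,212.80
Week 7: opening $1,212.80; payment $720.61; balance $492.19
Week 8: opening $492.19; payment $492.19; balance $0.00
Balance reaches $0.00 in week 8.

8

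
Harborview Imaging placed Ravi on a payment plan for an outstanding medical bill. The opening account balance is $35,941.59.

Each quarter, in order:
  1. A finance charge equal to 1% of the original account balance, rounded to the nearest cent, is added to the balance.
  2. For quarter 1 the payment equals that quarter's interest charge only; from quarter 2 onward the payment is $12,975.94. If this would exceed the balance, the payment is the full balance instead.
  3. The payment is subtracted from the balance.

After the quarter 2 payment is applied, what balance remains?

$23,325.07

# | Opening | Interest | Payment | End bal
1 | $35,941.59 | $359.42 | $359.42 | $35,941.59
2 | $35,941.59 | $359.42 | $12,975.94 | $23,325.07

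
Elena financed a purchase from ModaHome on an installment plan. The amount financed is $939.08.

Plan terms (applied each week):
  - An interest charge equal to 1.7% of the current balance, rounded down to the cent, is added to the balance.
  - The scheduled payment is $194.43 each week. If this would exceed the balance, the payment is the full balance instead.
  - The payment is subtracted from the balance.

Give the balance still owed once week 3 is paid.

Week 1: $939.08 +$15.96 interest = $955.04; pay $194.43 → $760.61
Week 2: $760.61 +$12.93 interest = $773.54; pay $194.43 → $579.11
Week 3: $579.11 +$9.84 interest = $588.95; pay $194.43 → $394.52

$394.52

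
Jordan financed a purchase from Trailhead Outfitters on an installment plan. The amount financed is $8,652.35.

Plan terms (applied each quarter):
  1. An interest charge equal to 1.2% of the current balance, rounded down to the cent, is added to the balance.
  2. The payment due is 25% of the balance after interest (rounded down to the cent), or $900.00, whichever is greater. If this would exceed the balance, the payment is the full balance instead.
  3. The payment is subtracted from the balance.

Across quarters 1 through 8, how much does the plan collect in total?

$9,015.16

Quarter 1: $8,652.35 +$103.82 interest = $8,756.17; pay $2,189.04 → $6,567.13
Quarter 2: $6,567.13 +$78.80 interest = $6,645.93; pay $1,661.48 → $4,984.45
Quarter 3: $4,984.45 +$59.81 interest = $5,044.26; pay $1,261.06 → $3,783.20
Quarter 4: $3,783.20 +$45.39 interest = $3,828.59; pay $957.14 → $2,871.45
Quarter 5: $2,871.45 +$34.45 interest = $2,905.90; pay $900.00 → $2,005.90
Quarter 6: $2,005.90 +$24.07 interest = $2,029.97; pay $900.00 → $1,129.97
Quarter 7: $1,129.97 +$13.55 interest = $1,143.52; pay $900.00 → $243.52
Quarter 8: $243.52 +$2.92 interest = $246.44; pay $246.44 → $0.00
Total paid: $9,015.16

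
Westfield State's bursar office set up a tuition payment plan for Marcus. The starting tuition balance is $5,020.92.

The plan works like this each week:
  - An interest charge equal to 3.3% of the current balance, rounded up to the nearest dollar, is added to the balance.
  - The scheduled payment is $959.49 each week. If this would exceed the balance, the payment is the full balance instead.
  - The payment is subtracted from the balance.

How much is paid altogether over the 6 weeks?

Week 1: $5,020.92 +$166.00 interest = $5,186.92; pay $959.49 → $4,227.43
Week 2: $4,227.43 +$140.00 interest = $4,367.43; pay $959.49 → $3,407.94
Week 3: $3,407.94 +$113.00 interest = $3,520.94; pay $959.49 → $2,561.45
Week 4: $2,561.45 +$85.00 interest = $2,646.45; pay $959.49 → $1,686.96
Week 5: $1,686.96 +$56.00 interest = $1,742.96; pay $959.49 → $783.47
Week 6: $783.47 +$26.00 interest = $809.47; pay $809.47 → $0.00
Total paid: $5,606.92

$5,606.92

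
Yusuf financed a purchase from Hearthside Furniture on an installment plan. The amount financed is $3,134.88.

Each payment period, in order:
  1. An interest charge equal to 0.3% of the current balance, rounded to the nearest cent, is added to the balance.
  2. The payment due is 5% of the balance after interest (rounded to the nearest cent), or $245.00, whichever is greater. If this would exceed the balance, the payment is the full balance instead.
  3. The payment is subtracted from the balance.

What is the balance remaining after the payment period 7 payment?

$1,470.79

Payment period 1: $3,134.88 +$9.40 interest = $3,144.28; pay $245.00 → $2,899.28
Payment period 2: $2,899.28 +$8.70 interest = $2,907.98; pay $245.00 → $2,662.98
Payment period 3: $2,662.98 +$7.99 interest = $2,670.97; pay $245.00 → $2,425.97
Payment period 4: $2,425.97 +$7.28 interest = $2,433.25; pay $245.00 → $2,188.25
Payment period 5: $2,188.25 +$6.56 interest = $2,194.81; pay $245.00 → $1,949.81
Payment period 6: $1,949.81 +$5.85 interest = $1,955.66; pay $245.00 → $1,710.66
Payment period 7: $1,710.66 +$5.13 interest = $1,715.79; pay $245.00 → $1,470.79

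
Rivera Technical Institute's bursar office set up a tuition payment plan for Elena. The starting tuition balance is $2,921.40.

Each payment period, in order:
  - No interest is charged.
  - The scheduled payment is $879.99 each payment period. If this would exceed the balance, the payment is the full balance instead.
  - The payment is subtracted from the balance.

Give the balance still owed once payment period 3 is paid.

$281.43

Payment period 1: $2,921.40 − $879.99 → $2,041.41
Payment period 2: $2,041.41 − $879.99 → $1,161.42
Payment period 3: $1,161.42 − $879.99 → $281.43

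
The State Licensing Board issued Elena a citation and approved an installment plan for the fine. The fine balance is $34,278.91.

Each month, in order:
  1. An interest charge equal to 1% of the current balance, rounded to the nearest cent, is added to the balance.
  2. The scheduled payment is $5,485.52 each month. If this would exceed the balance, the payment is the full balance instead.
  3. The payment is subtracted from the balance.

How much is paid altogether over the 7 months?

$35,580.28

Month 1: $34,278.91 +$342.79 interest = $34,621.70; pay $5,485.52 → $29,136.18
Month 2: $29,136.18 +$291.36 interest = $29,427.54; pay $5,485.52 → $23,942.02
Month 3: $23,942.02 +$239.42 interest = $24,181.44; pay $5,485.52 → $18,695.92
Month 4: $18,695.92 +$186.96 interest = $18,882.88; pay $5,485.52 → $13,397.36
Month 5: $13,397.36 +$133.97 interest = $13,531.33; pay $5,485.52 → $8,045.81
Month 6: $8,045.81 +$80.46 interest = $8,126.27; pay $5,485.52 → $2,640.75
Month 7: $2,640.75 +$26.41 interest = $2,667.16; pay $2,667.16 → $0.00
Total paid: $35,580.28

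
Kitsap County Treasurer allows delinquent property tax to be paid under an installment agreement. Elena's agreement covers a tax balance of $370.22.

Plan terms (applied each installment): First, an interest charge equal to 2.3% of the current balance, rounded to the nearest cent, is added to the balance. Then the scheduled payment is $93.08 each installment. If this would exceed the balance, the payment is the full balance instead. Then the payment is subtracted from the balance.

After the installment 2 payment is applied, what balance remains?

# | Opening | Interest | Payment | End bal
1 | $370.22 | $8.52 | $93.08 | $285.66
2 | $285.66 | $6.57 | $93.08 | $199.15

$199.15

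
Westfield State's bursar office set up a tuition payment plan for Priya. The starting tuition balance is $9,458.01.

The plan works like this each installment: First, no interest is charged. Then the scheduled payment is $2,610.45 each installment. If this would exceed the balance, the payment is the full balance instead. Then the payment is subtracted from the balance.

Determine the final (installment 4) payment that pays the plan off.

Installment 1: $9,458.01 − $2,610.45 → $6,847.56
Installment 2: $6,847.56 − $2,610.45 → $4,237.11
Installment 3: $4,237.11 − $2,610.45 → $1,626.66
Installment 4: $1,626.66 − $1,626.66 → $0.00

$1,626.66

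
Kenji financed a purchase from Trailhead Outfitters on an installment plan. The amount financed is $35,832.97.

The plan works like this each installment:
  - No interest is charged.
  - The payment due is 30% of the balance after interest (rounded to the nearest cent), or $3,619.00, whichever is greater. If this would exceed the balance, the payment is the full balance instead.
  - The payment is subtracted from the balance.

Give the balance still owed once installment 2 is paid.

Installment 1: opening $35,832.97; payment $10,749.89; balance $25,083.08
Installment 2: opening $25,083.08; payment $7,524.92; balance $17,558.16

$17,558.16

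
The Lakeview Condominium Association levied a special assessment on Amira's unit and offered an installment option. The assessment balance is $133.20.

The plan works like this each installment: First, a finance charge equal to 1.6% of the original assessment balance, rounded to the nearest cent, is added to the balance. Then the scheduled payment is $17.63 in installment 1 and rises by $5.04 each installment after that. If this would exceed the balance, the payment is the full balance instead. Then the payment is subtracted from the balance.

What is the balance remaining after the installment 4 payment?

$40.96

# | Opening | Interest | Payment | End bal
1 | $133.20 | $2.13 | $17.63 | $117.70
2 | $117.70 | $2.13 | $22.67 | $97.16
3 | $97.16 | $2.13 | $27.71 | $71.58
4 | $71.58 | $2.13 | $32.75 | $40.96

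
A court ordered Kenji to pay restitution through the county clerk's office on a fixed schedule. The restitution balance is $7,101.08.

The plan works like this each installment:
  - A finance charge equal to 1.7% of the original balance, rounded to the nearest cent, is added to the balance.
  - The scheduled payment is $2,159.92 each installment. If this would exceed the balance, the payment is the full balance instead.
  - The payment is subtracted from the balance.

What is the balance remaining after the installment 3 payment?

Installment 1: opening $7,101.08; interest $120.72 → $7,221.80; payment $2,159.92; balance $5,061.88
Installment 2: opening $5,061.88; interest $120.72 → $5,182.60; payment $2,159.92; balance $3,022.68
Installment 3: opening $3,022.68; interest $120.72 → $3,143.40; payment $2,159.92; balance $983.48

$983.48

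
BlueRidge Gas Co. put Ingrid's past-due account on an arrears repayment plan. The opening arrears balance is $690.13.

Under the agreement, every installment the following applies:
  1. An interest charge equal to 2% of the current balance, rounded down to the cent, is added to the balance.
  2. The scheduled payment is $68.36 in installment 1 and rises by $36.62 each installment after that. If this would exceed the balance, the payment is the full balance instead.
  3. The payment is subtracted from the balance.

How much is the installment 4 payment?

Installment 1: opening $690.13; interest $13.80 → $703.93; payment $68.36; balance $635.57
Installment 2: opening $635.57; interest $12.71 → $648.28; payment $104.98; balance $543.30
Installment 3: opening $543.30; interest $10.86 → $554.16; payment $141.60; balance $412.56
Installment 4: opening $412.56; interest $8.25 → $420.81; payment $178.22; balance $242.59

$178.22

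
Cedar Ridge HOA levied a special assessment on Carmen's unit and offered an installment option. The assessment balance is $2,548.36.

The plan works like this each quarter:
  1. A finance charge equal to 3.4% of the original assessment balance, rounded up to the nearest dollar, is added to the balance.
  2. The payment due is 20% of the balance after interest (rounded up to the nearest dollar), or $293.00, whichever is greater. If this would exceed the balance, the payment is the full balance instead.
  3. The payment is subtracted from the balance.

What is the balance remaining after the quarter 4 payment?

$1,247.36

Quarter 1: opening $2,548.36; interest $87.00 → $2,635.36; payment $528.00; balance $2,107.36
Quarter 2: opening $2,107.36; interest $87.00 → $2,194.36; payment $439.00; balance $1,755.36
Quarter 3: opening $1,755.36; interest $87.00 → $1,842.36; payment $369.00; balance $1,473.36
Quarter 4: opening $1,473.36; interest $87.00 → $1,560.36; payment $313.00; balance $1,247.36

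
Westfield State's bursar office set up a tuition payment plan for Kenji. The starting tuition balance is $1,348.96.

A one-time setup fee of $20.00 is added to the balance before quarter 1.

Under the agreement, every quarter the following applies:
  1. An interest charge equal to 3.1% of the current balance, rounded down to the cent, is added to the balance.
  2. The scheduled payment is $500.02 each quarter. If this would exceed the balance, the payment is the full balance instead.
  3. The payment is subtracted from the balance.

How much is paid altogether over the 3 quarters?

$1,453.26

Quarter 1: $1,368.96 +$42.43 interest = $1,411.39; pay $500.02 → $911.37
Quarter 2: $911.37 +$28.25 interest = $939.62; pay $500.02 → $439.60
Quarter 3: $439.60 +$13.62 interest = $453.22; pay $453.22 → $0.00
Total paid: $1,453.26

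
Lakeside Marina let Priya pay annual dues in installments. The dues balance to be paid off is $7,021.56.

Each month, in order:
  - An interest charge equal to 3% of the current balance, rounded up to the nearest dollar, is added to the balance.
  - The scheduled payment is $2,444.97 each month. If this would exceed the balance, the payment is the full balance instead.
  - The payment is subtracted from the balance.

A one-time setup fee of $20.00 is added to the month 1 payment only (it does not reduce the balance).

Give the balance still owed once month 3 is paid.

# | Opening | Interest | Payment | Fee | End bal
1 | $7,021.56 | $211.00 | $2,444.97 | $20.00 | $4,787.59
2 | $4,787.59 | $144.00 | $2,444.97 | — | $2,486.62
3 | $2,486.62 | $75.00 | $2,444.97 | — | $116.65

$116.65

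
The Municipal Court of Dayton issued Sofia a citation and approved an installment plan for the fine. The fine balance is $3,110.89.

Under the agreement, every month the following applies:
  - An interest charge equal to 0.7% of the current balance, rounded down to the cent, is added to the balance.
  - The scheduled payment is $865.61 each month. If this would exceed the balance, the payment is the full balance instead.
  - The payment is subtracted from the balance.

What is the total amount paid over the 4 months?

$3,162.37

Month 1: opening $3,110.89; interest $21.77 → $3,132.66; payment $865.61; balance $2,267.05
Month 2: opening $2,267.05; interest $15.86 → $2,282.91; payment $865.61; balance $1,417.30
Month 3: opening $1,417.30; interest $9.92 → $1,427.22; payment $865.61; balance $561.61
Month 4: opening $561.61; interest $3.93 → $565.54; payment $565.54; balance $0.00
Total paid: $3,162.37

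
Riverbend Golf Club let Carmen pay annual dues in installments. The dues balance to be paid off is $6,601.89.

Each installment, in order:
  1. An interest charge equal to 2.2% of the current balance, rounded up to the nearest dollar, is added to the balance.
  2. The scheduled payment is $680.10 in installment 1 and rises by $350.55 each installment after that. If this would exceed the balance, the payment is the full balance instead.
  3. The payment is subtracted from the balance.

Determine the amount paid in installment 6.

$230.89

# | Opening | Interest | Payment | End bal
1 | $6,601.89 | $146.00 | $680.10 | $6,067.79
2 | $6,067.79 | $134.00 | $1,030.65 | $5,171.14
3 | $5,171.14 | $114.00 | $1,381.20 | $3,903.94
4 | $3,903.94 | $86.00 | $1,731.75 | $2,258.19
5 | $2,258.19 | $50.00 | $2,082.30 | $225.89
6 | $225.89 | $5.00 | $230.89 | $0.00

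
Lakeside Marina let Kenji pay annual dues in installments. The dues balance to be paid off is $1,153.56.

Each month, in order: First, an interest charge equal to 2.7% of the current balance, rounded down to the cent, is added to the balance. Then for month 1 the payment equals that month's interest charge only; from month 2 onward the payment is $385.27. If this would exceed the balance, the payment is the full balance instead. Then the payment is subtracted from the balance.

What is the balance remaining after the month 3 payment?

$435.74

Month 1: opening $1,153.56; interest $31.14 → $1,184.70; payment $31.14; balance $1,153.56
Month 2: opening $1,153.56; interest $31.14 → $1,184.70; payment $385.27; balance $799.43
Month 3: opening $799.43; interest $21.58 → $821.01; payment $385.27; balance $435.74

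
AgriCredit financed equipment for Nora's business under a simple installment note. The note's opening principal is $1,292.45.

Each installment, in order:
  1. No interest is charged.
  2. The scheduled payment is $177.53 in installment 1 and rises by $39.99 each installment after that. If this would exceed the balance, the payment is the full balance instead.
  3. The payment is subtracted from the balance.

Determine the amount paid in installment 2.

$217.52

Installment 1: opening $1,292.45; payment $177.53; balance $1,114.92
Installment 2: opening $1,114.92; payment $217.52; balance $897.40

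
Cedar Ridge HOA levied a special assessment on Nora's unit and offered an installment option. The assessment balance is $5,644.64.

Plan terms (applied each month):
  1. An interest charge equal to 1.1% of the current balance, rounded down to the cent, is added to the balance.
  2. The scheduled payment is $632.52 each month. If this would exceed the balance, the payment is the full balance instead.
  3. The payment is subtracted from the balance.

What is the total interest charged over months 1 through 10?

# | Opening | Interest | Payment | End bal
1 | $5,644.64 | $62.09 | $632.52 | $5,074.21
2 | $5,074.21 | $55.81 | $632.52 | $4,497.50
3 | $4,497.50 | $49.47 | $632.52 | $3,914.45
4 | $3,914.45 | $43.05 | $632.52 | $3,324.98
5 | $3,324.98 | $36.57 | $632.52 | $2,729.03
6 | $2,729.03 | $30.01 | $632.52 | $2,126.52
7 | $2,126.52 | $23.39 | $632.52 | $1,517.39
8 | $1,517.39 | $16.69 | $632.52 | $901.56
9 | $901.56 | $9.91 | $632.52 | $278.95
10 | $278.95 | $3.06 | $282.01 | $0.00
Total interest: $62.09 + $55.81 + $49.47 + $43.05 + $36.57 + $30.01 + $23.39 + $16.69 + $9.91 + $3.06 = $330.05

$330.05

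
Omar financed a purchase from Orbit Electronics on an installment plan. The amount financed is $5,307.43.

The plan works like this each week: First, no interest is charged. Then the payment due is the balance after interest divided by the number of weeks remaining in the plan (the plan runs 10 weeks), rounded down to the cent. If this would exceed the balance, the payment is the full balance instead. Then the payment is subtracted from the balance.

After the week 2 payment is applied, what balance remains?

$4,245.95

# | Opening | Payment | End bal
1 | $5,307.43 | $530.74 | $4,776.69
2 | $4,776.69 | $530.74 | $4,245.95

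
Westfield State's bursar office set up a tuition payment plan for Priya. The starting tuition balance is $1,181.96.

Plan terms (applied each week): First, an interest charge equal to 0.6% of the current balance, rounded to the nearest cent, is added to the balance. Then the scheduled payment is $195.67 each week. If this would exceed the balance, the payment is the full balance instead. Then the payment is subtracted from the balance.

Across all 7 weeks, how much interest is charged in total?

Week 1: opening $1,181.96; interest $7.09 → $1,189.05; payment $195.67; balance $993.38
Week 2: opening $993.38; interest $5.96 → $999.34; payment $195.67; balance $803.67
Week 3: opening $803.67; interest $4.82 → $808.49; payment $195.67; balance $612.82
Week 4: opening $612.82; interest $3.68 → $616.50; payment $195.67; balance $420.83
Week 5: opening $420.83; interest $2.52 → $423.35; payment $195.67; balance $227.68
Week 6: opening $227.68; interest $1.37 → $229.05; payment $195.67; balance $33.38
Week 7: opening $33.38; interest $0.20 → $33.58; payment $33.58; balance $0.00
Total interest: $7.09 + $5.96 + $4.82 + $3.68 + $2.52 + $1.37 + $0.20 = $25.64

$25.64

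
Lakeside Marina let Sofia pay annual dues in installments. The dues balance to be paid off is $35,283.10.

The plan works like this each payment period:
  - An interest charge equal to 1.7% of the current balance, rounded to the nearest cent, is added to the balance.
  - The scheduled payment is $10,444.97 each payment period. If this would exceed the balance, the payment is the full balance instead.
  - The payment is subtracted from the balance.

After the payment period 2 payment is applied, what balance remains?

# | Opening | Interest | Payment | End bal
1 | $35,283.10 | $599.81 | $10,444.97 | $25,437.94
2 | $25,437.94 | $432.44 | $10,444.97 | $15,425.41

$15,425.41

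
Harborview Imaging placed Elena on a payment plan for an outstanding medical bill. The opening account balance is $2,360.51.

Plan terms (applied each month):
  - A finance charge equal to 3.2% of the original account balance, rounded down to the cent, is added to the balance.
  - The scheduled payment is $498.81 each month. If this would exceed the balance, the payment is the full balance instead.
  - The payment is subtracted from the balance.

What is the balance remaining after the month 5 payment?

$244.11

Month 1: opening $2,360.51; interest $75.53 → $2,436.04; payment $498.81; balance $1,937.23
Month 2: opening $1,937.23; interest $75.53 → $2,012.76; payment $498.81; balance $1,513.95
Month 3: opening $1,513.95; interest $75.53 → $1,589.48; payment $498.81; balance $1,090.67
Month 4: opening $1,090.67; interest $75.53 → $1,166.20; payment $498.81; balance $667.39
Month 5: opening $667.39; interest $75.53 → $742.92; payment $498.81; balance $244.11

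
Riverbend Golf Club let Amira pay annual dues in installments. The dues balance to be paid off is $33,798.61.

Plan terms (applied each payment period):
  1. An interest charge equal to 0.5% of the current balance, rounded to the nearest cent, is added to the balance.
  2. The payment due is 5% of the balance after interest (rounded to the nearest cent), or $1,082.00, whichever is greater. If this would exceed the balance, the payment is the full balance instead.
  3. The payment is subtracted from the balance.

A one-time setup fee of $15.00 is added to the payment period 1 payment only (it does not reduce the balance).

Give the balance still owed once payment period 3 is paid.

$29,414.94

Payment period 1: $33,798.61 +$168.99 interest = $33,967.60; pay $1,698.38 (+ $15.00 fee) → $32,269.22
Payment period 2: $32,269.22 +$161.35 interest = $32,430.57; pay $1,621.53 → $30,809.04
Payment period 3: $30,809.04 +$154.05 interest = $30,963.09; pay $1,548.15 → $29,414.94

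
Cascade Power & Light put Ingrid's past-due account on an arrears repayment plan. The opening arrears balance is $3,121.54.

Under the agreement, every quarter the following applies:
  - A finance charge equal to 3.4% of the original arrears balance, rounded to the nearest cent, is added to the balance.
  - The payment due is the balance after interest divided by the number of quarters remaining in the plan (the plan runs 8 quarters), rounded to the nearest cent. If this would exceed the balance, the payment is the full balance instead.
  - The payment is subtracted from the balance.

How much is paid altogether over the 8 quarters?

$3,970.58

Quarter 1: opening $3,121.54; interest $106.13 → $3,227.67; payment $403.46; balance $2,824.21
Quarter 2: opening $2,824.21; interest $106.13 → $2,930.34; payment $418.62; balance $2,511.72
Quarter 3: opening $2,511.72; interest $106.13 → $2,617.85; payment $436.31; balance $2,181.54
Quarter 4: opening $2,181.54; interest $106.13 → $2,287.67; payment $457.53; balance $1,830.14
Quarter 5: opening $1,830.14; interest $106.13 → $1,936.27; payment $484.07; balance $1,452.20
Quarter 6: opening $1,452.20; interest $106.13 → $1,558.33; payment $519.44; balance $1,038.89
Quarter 7: opening $1,038.89; interest $106.13 → $1,145.02; payment $572.51; balance $572.51
Quarter 8: opening $572.51; interest $106.13 → $678.64; payment $678.64; balance $0.00
Total paid: $3,970.58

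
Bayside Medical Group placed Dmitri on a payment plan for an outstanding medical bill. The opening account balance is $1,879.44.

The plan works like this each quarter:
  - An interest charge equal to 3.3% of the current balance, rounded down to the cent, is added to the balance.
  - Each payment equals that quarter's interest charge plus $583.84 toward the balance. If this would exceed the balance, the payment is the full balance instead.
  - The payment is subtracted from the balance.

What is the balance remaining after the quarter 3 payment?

$127.92

# | Opening | Interest | Payment | End bal
1 | $1,879.44 | $62.02 | $645.86 | $1,295.60
2 | $1,295.60 | $42.75 | $626.59 | $711.76
3 | $711.76 | $23.48 | $607.32 | $127.92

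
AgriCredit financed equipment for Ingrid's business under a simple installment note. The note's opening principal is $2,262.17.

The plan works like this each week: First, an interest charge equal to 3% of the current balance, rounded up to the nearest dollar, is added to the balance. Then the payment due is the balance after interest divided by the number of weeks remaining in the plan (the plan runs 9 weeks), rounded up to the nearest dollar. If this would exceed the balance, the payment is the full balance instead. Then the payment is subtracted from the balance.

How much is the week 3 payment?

# | Opening | Interest | Payment | End bal
1 | $2,262.17 | $68.00 | $259.00 | $2,071.17
2 | $2,071.17 | $63.00 | $267.00 | $1,867.17
3 | $1,867.17 | $57.00 | $275.00 | $1,649.17

$275.00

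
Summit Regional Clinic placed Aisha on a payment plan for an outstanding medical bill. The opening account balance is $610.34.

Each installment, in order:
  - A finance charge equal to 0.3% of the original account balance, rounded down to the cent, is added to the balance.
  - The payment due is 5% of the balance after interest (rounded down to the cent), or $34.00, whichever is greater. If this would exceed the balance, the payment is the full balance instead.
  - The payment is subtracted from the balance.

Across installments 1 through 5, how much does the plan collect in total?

# | Opening | Interest | Payment | End bal
1 | $610.34 | $1.83 | $34.00 | $578.17
2 | $578.17 | $1.83 | $34.00 | $546.00
3 | $546.00 | $1.83 | $34.00 | $513.83
4 | $513.83 | $1.83 | $34.00 | $481.66
5 | $481.66 | $1.83 | $34.00 | $449.49
Total paid: $170.00

$170.00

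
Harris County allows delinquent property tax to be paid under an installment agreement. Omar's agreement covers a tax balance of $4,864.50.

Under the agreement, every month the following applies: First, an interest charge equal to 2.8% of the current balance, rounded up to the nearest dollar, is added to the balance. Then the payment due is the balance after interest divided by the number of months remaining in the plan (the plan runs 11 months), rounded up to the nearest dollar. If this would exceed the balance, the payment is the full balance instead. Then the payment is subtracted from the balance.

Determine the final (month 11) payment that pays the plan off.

$599.50

Month 1: opening $4,864.50; interest $137.00 → $5,001.50; payment $455.00; balance $4,546.50
Month 2: opening $4,546.50; interest $128.00 → $4,674.50; payment $468.00; balance $4,206.50
Month 3: opening $4,206.50; interest $118.00 → $4,324.50; payment $481.00; balance $3,843.50
Month 4: opening $3,843.50; interest $108.00 → $3,951.50; payment $494.00; balance $3,457.50
Month 5: opening $3,457.50; interest $97.00 → $3,554.50; payment $508.00; balance $3,046.50
Month 6: opening $3,046.50; interest $86.00 → $3,132.50; payment $523.00; balance $2,609.50
Month 7: opening $2,609.50; interest $74.00 → $2,683.50; payment $537.00; balance $2,146.50
Month 8: opening $2,146.50; interest $61.00 → $2,207.50; payment $552.00; balance $1,655.50
Month 9: opening $1,655.50; interest $47.00 → $1,702.50; payment $568.00; balance $1,134.50
Month 10: opening $1,134.50; interest $32.00 → $1,166.50; payment $584.00; balance $582.50
Month 11: opening $582.50; interest $17.00 → $599.50; payment $599.50; balance $0.00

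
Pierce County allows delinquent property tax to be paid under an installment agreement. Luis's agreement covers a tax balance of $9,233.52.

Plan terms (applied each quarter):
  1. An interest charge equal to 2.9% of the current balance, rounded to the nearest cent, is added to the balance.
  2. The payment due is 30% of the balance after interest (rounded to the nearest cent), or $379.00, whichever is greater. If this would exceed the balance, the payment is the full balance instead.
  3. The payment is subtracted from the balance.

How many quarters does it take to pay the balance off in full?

Quarter 1: $9,233.52 +$267.77 interest = $9,501.29; pay $2,850.39 → $6,650.90
Quarter 2: $6,650.90 +$192.88 interest = $6,843.78; pay $2,053.13 → $4,790.65
Quarter 3: $4,790.65 +$138.93 interest = $4,929.58; pay $1,478.87 → $3,450.71
Quarter 4: $3,450.71 +$100.07 interest = $3,550.78; pay $1,065.23 → $2,485.55
Quarter 5: $2,485.55 +$72.08 interest = $2,557.63; pay $767.29 → $1,790.34
Quarter 6: $1,790.34 +$51.92 interest = $1,842.26; pay $552.68 → $1,289.58
Quarter 7: $1,289.58 +$37.40 interest = $1,326.98; pay $398.09 → $928.89
Quarter 8: $928.89 +$26.94 interest = $955.83; pay $379.00 → $576.83
Quarter 9: $576.83 +$16.73 interest = $593.56; pay $379.00 → $214.56
Quarter 10: $214.56 +$6.22 interest = $220.78; pay $220.78 → $0.00
Balance reaches $0.00 in quarter 10.

10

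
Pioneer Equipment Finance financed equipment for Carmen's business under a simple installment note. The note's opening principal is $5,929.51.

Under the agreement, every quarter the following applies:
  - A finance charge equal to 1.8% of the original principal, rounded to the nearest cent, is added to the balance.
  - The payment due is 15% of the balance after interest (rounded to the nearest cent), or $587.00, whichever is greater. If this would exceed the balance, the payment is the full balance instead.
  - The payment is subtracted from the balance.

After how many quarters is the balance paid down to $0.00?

Quarter 1: opening $5,929.51; interest $106.73 → $6,036.24; payment $905.44; balance $5,130.80
Quarter 2: opening $5,130.80; interest $106.73 → $5,237.53; payment $785.63; balance $4,451.90
Quarter 3: opening $4,451.90; interest $106.73 → $4,558.63; payment $683.79; balance $3,874.84
Quarter 4: opening $3,874.84; interest $106.73 → $3,981.57; payment $597.24; balance $3,384.33
Quarter 5: opening $3,384.33; interest $106.73 → $3,491.06; payment $587.00; balance $2,904.06
Quarter 6: opening $2,904.06; interest $106.73 → $3,010.79; payment $587.00; balance $2,423.79
Quarter 7: opening $2,423.79; interest $106.73 → $2,530.52; payment $587.00; balance $1,943.52
Quarter 8: opening $1,943.52; interest $106.73 → $2,050.25; payment $587.00; balance $1,463.25
Quarter 9: opening $1,463.25; interest $106.73 → $1,569.98; payment $587.00; balance $982.98
Quarter 10: opening $982.98; interest $106.73 → $1,089.71; payment $587.00; balance $502.71
Quarter 11: opening $502.71; interest $106.73 → $609.44; payment $587.00; balance $22.44
Quarter 12: opening $22.44; interest $106.73 → $129.17; payment $129.17; balance $0.00
Balance reaches $0.00 in quarter 12.

12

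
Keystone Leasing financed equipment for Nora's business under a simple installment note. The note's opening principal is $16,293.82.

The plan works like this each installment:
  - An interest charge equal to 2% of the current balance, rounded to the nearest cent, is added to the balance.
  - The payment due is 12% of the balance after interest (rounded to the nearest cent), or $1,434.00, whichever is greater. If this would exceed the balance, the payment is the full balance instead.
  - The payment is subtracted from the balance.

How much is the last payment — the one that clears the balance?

$86.14

Installment 1: $16,293.82 +$325.88 interest = $16,619.70; pay $1,994.36 → $14,625.34
Installment 2: $14,625.34 +$292.51 interest = $14,917.85; pay $1,790.14 → $13,127.71
Installment 3: $13,127.71 +$262.55 interest = $13,390.26; pay $1,606.83 → $11,783.43
Installment 4: $11,783.43 +$235.67 interest = $12,019.10; pay $1,442.29 → $10,576.81
Installment 5: $10,576.81 +$211.54 interest = $10,788.35; pay $1,434.00 → $9,354.35
Installment 6: $9,354.35 +$187.09 interest = $9,541.44; pay $1,434.00 → $8,107.44
Installment 7: $8,107.44 +$162.15 interest = $8,269.59; pay $1,434.00 → $6,835.59
Installment 8: $6,835.59 +$136.71 interest = $6,972.30; pay $1,434.00 → $5,538.30
Installment 9: $5,538.30 +$110.77 interest = $5,649.07; pay $1,434.00 → $4,215.07
Installment 10: $4,215.07 +$84.30 interest = $4,299.37; pay $1,434.00 → $2,865.37
Installment 11: $2,865.37 +$57.31 interest = $2,922.68; pay $1,434.00 → $1,488.68
Installment 12: $1,488.68 +$29.77 interest = $1,518.45; pay $1,434.00 → $84.45
Installment 13: $84.45 +$1.69 interest = $86.14; pay $86.14 → $0.00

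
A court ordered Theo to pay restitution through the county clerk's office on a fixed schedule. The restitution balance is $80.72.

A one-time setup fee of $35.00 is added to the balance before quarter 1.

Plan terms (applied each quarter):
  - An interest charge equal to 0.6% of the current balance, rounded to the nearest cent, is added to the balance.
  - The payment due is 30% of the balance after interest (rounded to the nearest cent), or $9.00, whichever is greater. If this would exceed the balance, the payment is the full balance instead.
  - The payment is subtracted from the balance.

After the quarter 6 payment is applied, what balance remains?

# | Opening | Interest | Payment | End bal
1 | $115.72 | $0.69 | $34.92 | $81.49
2 | $81.49 | $0.49 | $24.59 | $57.39
3 | $57.39 | $0.34 | $17.32 | $40.41
4 | $40.41 | $0.24 | $12.20 | $28.45
5 | $28.45 | $0.17 | $9.00 | $19.62
6 | $19.62 | $0.12 | $9.00 | $10.74

$10.74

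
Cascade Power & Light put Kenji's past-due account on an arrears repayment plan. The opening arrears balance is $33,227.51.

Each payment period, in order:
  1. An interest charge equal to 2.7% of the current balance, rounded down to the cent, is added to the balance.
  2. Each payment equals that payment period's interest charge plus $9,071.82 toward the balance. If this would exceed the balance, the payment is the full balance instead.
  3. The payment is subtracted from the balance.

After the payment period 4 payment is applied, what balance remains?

$0.00

Payment period 1: $33,227.51 +$897.14 interest = $34,124.65; pay $9,968.96 → $24,155.69
Payment period 2: $24,155.69 +$652.20 interest = $24,807.89; pay $9,724.02 → $15,083.87
Payment period 3: $15,083.87 +$407.26 interest = $15,491.13; pay $9,479.08 → $6,012.05
Payment period 4: $6,012.05 +$162.32 interest = $6,174.37; pay $6,174.37 → $0.00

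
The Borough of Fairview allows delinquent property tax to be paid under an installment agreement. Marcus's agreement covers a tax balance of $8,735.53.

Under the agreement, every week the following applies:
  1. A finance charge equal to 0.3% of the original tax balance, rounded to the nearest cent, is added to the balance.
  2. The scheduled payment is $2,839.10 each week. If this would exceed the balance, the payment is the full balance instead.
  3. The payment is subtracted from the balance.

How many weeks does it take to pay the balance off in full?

Week 1: opening $8,735.53; interest $26.21 → $8,761.74; payment $2,839.10; balance $5,922.64
Week 2: opening $5,922.64; interest $26.21 → $5,948.85; payment $2,839.10; balance $3,109.75
Week 3: opening $3,109.75; interest $26.21 → $3,135.96; payment $2,839.10; balance $296.86
Week 4: opening $296.86; interest $26.21 → $323.07; payment $323.07; balance $0.00
Balance reaches $0.00 in week 4.

4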